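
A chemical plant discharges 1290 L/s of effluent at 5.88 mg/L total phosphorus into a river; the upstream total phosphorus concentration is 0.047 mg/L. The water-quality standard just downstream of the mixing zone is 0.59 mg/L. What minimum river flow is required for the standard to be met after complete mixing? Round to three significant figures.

Set C_mix = 0.59: (Q·0.04700 + 1290·5.880) / (Q + 1290) = 0.59
→ Q = 1290·(5.880 − 0.59)/(0.59 − 0.04700) = 12570 L/s.

12600 L/s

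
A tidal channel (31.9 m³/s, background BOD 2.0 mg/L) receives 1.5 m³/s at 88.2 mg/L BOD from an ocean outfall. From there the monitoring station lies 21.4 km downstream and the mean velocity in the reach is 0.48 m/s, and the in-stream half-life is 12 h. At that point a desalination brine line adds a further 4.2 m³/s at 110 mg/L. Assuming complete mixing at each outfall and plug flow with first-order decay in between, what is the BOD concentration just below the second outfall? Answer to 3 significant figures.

14.8 mg/L

After mixing, C = (31.90·2.000 + 1.500·88.20) / 33.40 = 196.1/33.40 = 5.871 mg/L; combined flow 33.40 m³/s.
Travel time t = 21.4·1000 / 0.48 = 44580 s = 12.38 h.
Half-life 12 h → k = ln 2 / 12 = 0.05776 h⁻¹ = 1.386 d⁻¹.
Applying C = C₀e^(−kt): 5.871 × 0.4890 = 2.871 mg/L.
At the second outfall, C = (33.40·2.871 + 4.200·110.0) / (33.40 + 4.200) = 14.84 mg/L.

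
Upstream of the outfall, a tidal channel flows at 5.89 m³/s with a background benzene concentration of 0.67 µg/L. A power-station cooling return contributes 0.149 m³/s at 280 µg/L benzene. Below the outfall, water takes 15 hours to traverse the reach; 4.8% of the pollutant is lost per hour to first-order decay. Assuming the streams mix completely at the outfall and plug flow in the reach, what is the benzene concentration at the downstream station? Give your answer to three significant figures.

3.62 µg/L

Mixed concentration C = ΣQC/ΣQ = (5.890·0.6700 + 0.1490·280.0) / 6.039 = 45.67/6.039 = 7.562 µg/L.
4.8%/h lost → k = −ln(1 − 0.048) = 0.04919 h⁻¹.
First-order decay: C = 7.562·exp(−k·t) = 7.562·0.4781 = 3.616 µg/L.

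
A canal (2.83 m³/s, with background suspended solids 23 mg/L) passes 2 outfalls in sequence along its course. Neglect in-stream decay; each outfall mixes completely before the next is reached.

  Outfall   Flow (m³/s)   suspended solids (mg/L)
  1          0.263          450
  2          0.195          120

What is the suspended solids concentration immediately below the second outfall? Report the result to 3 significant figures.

Outfall 1: combined Q = 3.093 m³/s; C = (2.830·23.00 + 0.2630·450.0)/3.093 = 59.31 mg/L.
Outfall 2: combined Q = 3.288 m³/s; C = (3.093·59.31 + 0.1950·120.0)/3.288 = 62.91 mg/L.

62.9 mg/L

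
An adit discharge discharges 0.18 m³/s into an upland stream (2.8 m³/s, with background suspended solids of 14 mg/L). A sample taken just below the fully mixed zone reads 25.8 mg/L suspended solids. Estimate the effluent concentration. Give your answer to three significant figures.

209 mg/L

Mass balance: 2.800·14.00 + 0.1800·Cₑ = 2.980·25.80
→ Cₑ = (2.980·25.80 − 2.800·14.00) / 0.1800 = 209.4 mg/L.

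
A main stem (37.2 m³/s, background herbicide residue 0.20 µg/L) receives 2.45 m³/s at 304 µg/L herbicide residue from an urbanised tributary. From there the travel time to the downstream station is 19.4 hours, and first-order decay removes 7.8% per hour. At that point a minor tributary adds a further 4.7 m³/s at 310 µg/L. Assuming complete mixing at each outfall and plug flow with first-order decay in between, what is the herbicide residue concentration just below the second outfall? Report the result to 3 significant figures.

Flow-weighted average: C = (37.20·0.2000 + 2.450·304.0) / 39.65 = 752.2/39.65 = 18.97 µg/L; combined flow 39.65 m³/s.
7.8%/h lost → k = −ln(1 − 0.078) = 0.08121 h⁻¹.
Applying C = C₀e^(−kt): 18.97 × 0.2069 = 3.925 µg/L.
At the second outfall, C = (39.65·3.925 + 4.700·310.0) / (39.65 + 4.700) = 36.36 µg/L.

36.4 µg/L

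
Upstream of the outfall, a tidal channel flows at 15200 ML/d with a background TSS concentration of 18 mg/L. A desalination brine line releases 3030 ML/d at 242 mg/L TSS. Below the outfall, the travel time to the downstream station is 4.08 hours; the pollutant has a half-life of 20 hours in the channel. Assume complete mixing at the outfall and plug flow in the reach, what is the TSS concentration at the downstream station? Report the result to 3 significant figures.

47.9 mg/L

Flow-weighted average: C = (15200·18.00 + 3030·242.0) / 18230 = 1007000/18230 = 55.23 mg/L.
Half-life 20 h → k = ln 2 / 20 = 0.03466 h⁻¹ = 0.8318 d⁻¹.
Decay over the reach: 55.23·exp(−kt) = 55.23·0.8681 = 47.95 mg/L.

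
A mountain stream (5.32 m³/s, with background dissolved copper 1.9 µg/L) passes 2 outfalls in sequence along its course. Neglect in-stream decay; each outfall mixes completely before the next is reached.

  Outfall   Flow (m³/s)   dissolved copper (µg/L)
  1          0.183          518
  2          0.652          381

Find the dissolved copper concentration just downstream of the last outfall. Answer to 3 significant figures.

After outfall 1: Q = 5.320 + 0.1830 = 5.503 m³/s; C = (5.320·1.900 + 0.1830·518.0)/5.503 = 19.06 µg/L.
After outfall 2: Q = 5.503 + 0.6520 = 6.155 m³/s; C = (5.503·19.06 + 0.6520·381.0)/6.155 = 57.40 µg/L.

57.4 µg/L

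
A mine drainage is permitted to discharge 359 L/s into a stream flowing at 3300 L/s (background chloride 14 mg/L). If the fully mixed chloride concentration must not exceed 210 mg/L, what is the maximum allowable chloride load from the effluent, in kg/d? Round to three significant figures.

62400 kg/d

Mass balance at the limit: 3300·14.00 + 359.0·Cₑ = 3659·210 → Cₑ = 2012 mg/L.
359.0 L/s = 0.3590 m³/s. Load = 0.3590 m³/s × 2012 g/m³ × 86 400 s/d = 62400 kg/d.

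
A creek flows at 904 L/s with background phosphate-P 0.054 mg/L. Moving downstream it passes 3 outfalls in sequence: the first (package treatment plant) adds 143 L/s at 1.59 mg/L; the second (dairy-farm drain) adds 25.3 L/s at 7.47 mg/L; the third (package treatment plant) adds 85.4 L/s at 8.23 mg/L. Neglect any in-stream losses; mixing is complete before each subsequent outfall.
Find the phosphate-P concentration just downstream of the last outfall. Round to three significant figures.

Below outfall 1: Q → 1047 L/s, C = (904.0·0.05400 + 143.0·1.590)/1047 = 0.2638 mg/L.
Below outfall 2: Q → 1072 L/s, C = (1047·0.2638 + 25.30·7.470)/1072 = 0.4338 mg/L.
Below outfall 3: Q → 1158 L/s, C = (1072·0.4338 + 85.40·8.230)/1158 = 1.009 mg/L.

1.01 mg/L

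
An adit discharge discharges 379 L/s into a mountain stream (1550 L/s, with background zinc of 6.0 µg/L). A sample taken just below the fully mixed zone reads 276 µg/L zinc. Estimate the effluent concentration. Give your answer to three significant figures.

Mass balance: 1550·6.000 + 379.0·Cₑ = 1929·276.0
→ Cₑ = (1929·276.0 − 1550·6.000) / 379.0 = 1380 µg/L.

1380 µg/L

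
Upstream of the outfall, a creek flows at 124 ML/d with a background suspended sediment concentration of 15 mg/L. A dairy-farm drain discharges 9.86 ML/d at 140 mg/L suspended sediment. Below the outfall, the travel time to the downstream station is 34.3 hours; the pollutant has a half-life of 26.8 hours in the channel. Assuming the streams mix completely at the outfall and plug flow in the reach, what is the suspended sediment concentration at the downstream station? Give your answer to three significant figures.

Flow-weighted average: C = (124.0·15.00 + 9.860·140.0) / 133.9 = 3240/133.9 = 24.21 mg/L.
Half-life 26.8 h → k = ln 2 / 26.8 = 0.02586 h⁻¹ = 0.6207 d⁻¹.
Decay over the reach: 24.21·exp(−kt) = 24.21·0.4118 = 9.970 mg/L.

9.97 mg/L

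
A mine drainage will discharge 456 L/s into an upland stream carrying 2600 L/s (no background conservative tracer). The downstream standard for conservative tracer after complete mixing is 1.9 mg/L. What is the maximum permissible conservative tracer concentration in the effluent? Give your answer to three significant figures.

12.7 mg/L

At the limit, (Qr·Cr + Qe·Cₑ)/(Qr + Qe) = 1.9:
Cₑ = (3056·1.9 − 2600·0) / 456.0 = 12.73 mg/L.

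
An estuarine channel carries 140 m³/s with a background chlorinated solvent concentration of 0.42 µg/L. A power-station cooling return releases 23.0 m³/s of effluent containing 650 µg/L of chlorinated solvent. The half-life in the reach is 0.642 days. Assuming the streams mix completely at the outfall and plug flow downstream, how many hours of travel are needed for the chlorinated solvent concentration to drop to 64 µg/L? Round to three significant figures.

After mixing, C = (140.0·0.4200 + 23.00·650.0) / 163.0 = 15010/163.0 = 92.08 µg/L.
Half-life 0.642 d → k = ln 2 / 0.642 = 1.080 d⁻¹.
92.08·exp(−k·t) = 64 → t = ln(92.08/64)/k = 29110 s = 8.086 h.

8.09 h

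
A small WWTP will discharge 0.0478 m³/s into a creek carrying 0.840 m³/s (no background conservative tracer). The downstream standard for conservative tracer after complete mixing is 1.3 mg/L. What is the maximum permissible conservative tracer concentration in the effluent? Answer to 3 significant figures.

At the limit, (Qr·Cr + Qe·Cₑ)/(Qr + Qe) = 1.3:
Cₑ = (0.8878·1.3 − 0.8400·0) / 0.04780 = 24.15 mg/L.

24.1 mg/L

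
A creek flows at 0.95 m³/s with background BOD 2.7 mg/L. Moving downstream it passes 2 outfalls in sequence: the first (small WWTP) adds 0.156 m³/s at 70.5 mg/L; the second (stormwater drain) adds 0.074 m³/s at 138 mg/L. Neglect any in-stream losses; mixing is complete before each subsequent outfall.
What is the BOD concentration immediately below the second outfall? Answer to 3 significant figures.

Below outfall 1: Q → 1.106 m³/s, C = (0.9500·2.700 + 0.1560·70.50)/1.106 = 12.26 mg/L.
Below outfall 2: Q → 1.180 m³/s, C = (1.106·12.26 + 0.07400·138.0)/1.180 = 20.15 mg/L.

20.1 mg/L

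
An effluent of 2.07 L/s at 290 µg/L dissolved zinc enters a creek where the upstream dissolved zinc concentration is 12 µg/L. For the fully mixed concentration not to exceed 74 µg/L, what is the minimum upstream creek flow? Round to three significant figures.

7.21 L/s

Set C_mix = 74: (Q·12.00 + 2.070·290.0) / (Q + 2.070) = 74
→ Q = 2.070·(290.0 − 74)/(74 − 12.00) = 7.212 L/s.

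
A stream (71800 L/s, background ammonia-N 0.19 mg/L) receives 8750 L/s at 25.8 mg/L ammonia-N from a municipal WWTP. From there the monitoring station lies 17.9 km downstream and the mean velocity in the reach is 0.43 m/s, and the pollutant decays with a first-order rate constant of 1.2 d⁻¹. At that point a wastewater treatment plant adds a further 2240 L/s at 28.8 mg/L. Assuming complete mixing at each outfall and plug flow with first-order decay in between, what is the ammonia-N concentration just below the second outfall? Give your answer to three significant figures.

2.40 mg/L

Mixed concentration C = ΣQC/ΣQ = (71800·0.1900 + 8750·25.80) / 80550 = 239400/80550 = 2.972 mg/L; combined flow 80550 L/s.
Travel time t = 17.9·1000 / 0.43 = 41630 s = 11.56 h.
Applying C = C₀e^(−kt): 2.972 × 0.5609 = 1.667 mg/L.
Second outfall: C = (80550·1.667 + 2240·28.80)/82790 = 2.401 mg/L.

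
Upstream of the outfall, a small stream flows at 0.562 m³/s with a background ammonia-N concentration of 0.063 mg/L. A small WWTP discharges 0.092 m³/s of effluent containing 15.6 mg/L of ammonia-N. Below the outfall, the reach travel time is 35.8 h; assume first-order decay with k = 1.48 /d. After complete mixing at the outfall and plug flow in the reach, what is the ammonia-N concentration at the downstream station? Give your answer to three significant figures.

Flow-weighted average: C = (0.5620·0.06300 + 0.09200·15.60) / 0.6540 = 1.471/0.6540 = 2.249 mg/L.
First-order decay: C = 2.249·exp(−k·t) = 2.249·0.1100 = 0.2473 mg/L.

0.247 mg/L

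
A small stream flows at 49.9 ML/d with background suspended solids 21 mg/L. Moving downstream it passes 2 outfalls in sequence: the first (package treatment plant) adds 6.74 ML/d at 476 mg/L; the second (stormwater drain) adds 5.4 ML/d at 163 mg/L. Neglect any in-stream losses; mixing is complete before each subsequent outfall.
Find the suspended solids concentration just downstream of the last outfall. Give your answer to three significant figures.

82.8 mg/L

After outfall 1: Q = 49.90 + 6.740 = 56.64 ML/d; C = (49.90·21.00 + 6.740·476.0)/56.64 = 75.14 mg/L.
After outfall 2: Q = 56.64 + 5.400 = 62.04 ML/d; C = (56.64·75.14 + 5.400·163.0)/62.04 = 82.79 mg/L.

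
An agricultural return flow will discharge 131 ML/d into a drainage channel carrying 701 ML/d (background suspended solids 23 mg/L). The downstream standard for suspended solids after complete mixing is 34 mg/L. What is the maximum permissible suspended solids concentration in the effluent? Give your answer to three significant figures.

92.9 mg/L

At the limit, (Qr·Cr + Qe·Cₑ)/(Qr + Qe) = 34:
Cₑ = (832.0·34 − 701.0·23.00) / 131.0 = 92.86 mg/L.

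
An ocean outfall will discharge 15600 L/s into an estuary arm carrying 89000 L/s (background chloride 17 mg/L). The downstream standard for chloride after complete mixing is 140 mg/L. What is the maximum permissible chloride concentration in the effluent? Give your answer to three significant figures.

At the limit, (Qr·Cr + Qe·Cₑ)/(Qr + Qe) = 140:
Cₑ = (104600·140 − 89000·17.00) / 15600 = 841.7 mg/L.

842 mg/L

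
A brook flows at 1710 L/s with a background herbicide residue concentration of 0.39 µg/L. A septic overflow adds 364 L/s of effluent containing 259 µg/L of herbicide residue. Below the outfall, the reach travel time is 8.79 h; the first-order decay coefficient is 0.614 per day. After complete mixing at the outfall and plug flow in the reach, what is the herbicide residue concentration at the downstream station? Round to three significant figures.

36.6 µg/L

Mixed concentration C = ΣQC/ΣQ = (1710·0.3900 + 364.0·259.0) / 2074 = 94940/2074 = 45.78 µg/L.
After decay, C = 45.78 × e^(−kt) = 45.78 × 0.7986 = 36.56 µg/L.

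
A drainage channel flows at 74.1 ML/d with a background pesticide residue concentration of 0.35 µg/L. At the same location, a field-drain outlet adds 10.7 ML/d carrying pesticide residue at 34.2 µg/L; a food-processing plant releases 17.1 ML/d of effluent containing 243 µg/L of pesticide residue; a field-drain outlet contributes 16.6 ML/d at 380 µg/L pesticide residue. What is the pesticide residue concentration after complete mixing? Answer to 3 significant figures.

Flow-weighted average: C = (74.10·0.3500 + 10.70·34.20 + 17.10·243.0 + 16.60·380.0) / 118.5 = 10860/118.5 = 91.60 µg/L.

91.6 µg/L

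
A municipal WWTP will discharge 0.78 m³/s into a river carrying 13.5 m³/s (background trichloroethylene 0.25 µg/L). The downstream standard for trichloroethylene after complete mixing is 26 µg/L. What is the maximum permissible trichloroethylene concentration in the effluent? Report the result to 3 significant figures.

At the limit, (Qr·Cr + Qe·Cₑ)/(Qr + Qe) = 26:
Cₑ = (14.28·26 − 13.50·0.2500) / 0.7800 = 471.7 µg/L.

472 µg/L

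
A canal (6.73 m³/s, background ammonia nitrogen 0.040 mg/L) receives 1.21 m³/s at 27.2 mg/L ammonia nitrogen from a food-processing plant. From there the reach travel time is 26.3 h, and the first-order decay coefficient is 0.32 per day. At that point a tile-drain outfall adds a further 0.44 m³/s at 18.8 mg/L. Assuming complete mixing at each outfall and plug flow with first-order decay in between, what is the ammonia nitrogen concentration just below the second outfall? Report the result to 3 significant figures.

3.78 mg/L

Flow-weighted average: C = (6.730·0.04000 + 1.210·27.20) / 7.940 = 33.18/7.940 = 4.179 mg/L; combined flow 7.940 m³/s.
Applying C = C₀e^(−kt): 4.179 × 0.7042 = 2.943 mg/L.
At the second outfall, C = (7.940·2.943 + 0.4400·18.80) / (7.940 + 0.4400) = 3.776 mg/L.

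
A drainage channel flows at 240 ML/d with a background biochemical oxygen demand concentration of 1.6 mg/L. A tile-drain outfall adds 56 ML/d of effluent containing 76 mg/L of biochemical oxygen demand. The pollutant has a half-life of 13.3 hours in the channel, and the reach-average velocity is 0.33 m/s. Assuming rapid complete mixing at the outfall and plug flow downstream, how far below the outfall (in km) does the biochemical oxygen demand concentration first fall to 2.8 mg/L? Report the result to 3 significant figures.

39.3 km

Flow-weighted average: C = (240.0·1.600 + 56.00·76.00) / 296.0 = 4640/296.0 = 15.68 mg/L.
Half-life 13.3 h → k = ln 2 / 13.3 = 0.05212 h⁻¹ = 1.251 d⁻¹.
Set 15.68·exp(−k·t) = 2.8 → t = ln(15.68/2.8)/k = 119000 s = 33.05 h.
Distance = v·t = 0.33·119000 = 39260 m = 39.26 km.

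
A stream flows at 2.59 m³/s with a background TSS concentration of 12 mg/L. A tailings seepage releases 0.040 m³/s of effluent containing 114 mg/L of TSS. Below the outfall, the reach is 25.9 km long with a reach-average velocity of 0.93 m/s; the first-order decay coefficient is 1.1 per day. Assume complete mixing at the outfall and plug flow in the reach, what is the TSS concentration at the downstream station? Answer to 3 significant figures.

9.51 mg/L

Flow-weighted average: C = (2.590·12.00 + 0.04000·114.0) / 2.630 = 35.64/2.630 = 13.55 mg/L.
Travel time t = 25.9·1000 / 0.93 = 27850 s = 7.736 h.
Decay over the reach: 13.55·exp(−kt) = 13.55·0.7015 = 9.506 mg/L.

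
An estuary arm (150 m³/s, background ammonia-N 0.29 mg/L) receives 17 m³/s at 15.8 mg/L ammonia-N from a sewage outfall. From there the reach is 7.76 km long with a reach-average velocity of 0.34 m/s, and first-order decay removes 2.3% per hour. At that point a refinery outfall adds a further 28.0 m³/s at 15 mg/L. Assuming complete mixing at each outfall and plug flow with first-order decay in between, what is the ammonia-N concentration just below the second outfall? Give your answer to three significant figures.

3.53 mg/L

Conservation of mass: C = (150.0·0.2900 + 17.00·15.80) / 167.0 = 312.1/167.0 = 1.869 mg/L; combined flow 167.0 m³/s.
Travel time t = 7.76·1000 / 0.34 = 22820 s = 6.340 h.
2.3%/h lost → k = −ln(1 − 0.023) = 0.02327 h⁻¹.
Decay over the reach: 1.869·exp(−kt) = 1.869·0.8628 = 1.613 mg/L.
At the second outfall, C = (167.0·1.613 + 28.00·15.00) / (167.0 + 28.00) = 3.535 mg/L.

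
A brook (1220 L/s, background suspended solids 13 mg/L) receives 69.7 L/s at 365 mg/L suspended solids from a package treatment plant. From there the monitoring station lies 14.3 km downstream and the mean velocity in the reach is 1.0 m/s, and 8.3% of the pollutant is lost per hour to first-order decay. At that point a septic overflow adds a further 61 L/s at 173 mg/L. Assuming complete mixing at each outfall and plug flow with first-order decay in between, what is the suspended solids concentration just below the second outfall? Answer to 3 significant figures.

29.5 mg/L

After mixing, C = (1220·13.00 + 69.70·365.0) / 1290 = 41300/1290 = 32.02 mg/L; combined flow 1290 L/s.
Travel time t = 14.3·1000 / 1.0 = 14300 s = 3.972 h.
8.3%/h lost → k = −ln(1 − 0.083) = 0.08665 h⁻¹.
After decay, C = 32.02 × e^(−kt) = 32.02 × 0.7088 = 22.70 mg/L.
Second outfall: C = (1290·22.70 + 61.00·173.0)/1351 = 29.49 mg/L.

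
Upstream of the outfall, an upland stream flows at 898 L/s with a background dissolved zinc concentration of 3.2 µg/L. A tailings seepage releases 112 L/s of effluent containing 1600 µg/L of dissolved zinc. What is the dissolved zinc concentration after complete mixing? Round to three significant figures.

After mixing, C = (898.0·3.200 + 112.0·1600) / 1010 = 182100/1010 = 180.3 µg/L.

180 µg/L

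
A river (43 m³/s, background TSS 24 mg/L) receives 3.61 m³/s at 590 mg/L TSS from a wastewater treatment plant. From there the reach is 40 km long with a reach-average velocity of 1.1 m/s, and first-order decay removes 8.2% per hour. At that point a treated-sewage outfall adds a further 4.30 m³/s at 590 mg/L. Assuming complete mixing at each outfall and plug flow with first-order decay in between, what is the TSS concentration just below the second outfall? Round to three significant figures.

76.0 mg/L

After mixing, C = (43.00·24.00 + 3.610·590.0) / 46.61 = 3162/46.61 = 67.84 mg/L; combined flow 46.61 m³/s.
Travel time t = 40·1000 / 1.1 = 36360 s = 10.10 h.
8.2%/h lost → k = −ln(1 − 0.082) = 0.08556 h⁻¹.
Applying C = C₀e^(−kt): 67.84 × 0.4214 = 28.59 mg/L.
At the second outfall, C = (46.61·28.59 + 4.300·590.0) / (46.61 + 4.300) = 76.00 mg/L.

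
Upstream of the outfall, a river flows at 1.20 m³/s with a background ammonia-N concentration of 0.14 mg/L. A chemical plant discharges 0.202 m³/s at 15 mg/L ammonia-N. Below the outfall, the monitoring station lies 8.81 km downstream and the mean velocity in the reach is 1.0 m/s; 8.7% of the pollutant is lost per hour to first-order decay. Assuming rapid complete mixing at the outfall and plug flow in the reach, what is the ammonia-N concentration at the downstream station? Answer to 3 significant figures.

Conservation of mass: C = (1.200·0.1400 + 0.2020·15.00) / 1.402 = 3.198/1.402 = 2.281 mg/L.
Travel time t = 8.81·1000 / 1.0 = 8810 s = 2.447 h.
8.7%/h lost → k = −ln(1 − 0.087) = 0.09102 h⁻¹.
Decay over the reach: 2.281·exp(−kt) = 2.281·0.8003 = 1.826 mg/L.

1.83 mg/L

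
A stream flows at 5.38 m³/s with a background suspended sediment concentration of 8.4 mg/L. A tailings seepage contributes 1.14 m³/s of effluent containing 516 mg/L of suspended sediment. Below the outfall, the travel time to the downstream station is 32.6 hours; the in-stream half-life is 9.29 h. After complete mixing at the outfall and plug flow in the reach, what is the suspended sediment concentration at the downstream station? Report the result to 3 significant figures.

8.53 mg/L

Conservation of mass: C = (5.380·8.400 + 1.140·516.0) / 6.520 = 633.4/6.520 = 97.15 mg/L.
Half-life 9.29 h → k = ln 2 / 9.29 = 0.07461 h⁻¹ = 1.791 d⁻¹.
Decay over the reach: 97.15·exp(−kt) = 97.15·0.08783 = 8.533 mg/L.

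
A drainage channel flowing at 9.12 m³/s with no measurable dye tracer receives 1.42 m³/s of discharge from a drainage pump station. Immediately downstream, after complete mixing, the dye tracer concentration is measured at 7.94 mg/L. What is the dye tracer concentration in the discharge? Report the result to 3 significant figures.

Mass balance: 9.120·0 + 1.420·Cₑ = 10.54·7.940
→ Cₑ = (10.54·7.940 − 9.120·0) / 1.420 = 58.93 mg/L.

58.9 mg/L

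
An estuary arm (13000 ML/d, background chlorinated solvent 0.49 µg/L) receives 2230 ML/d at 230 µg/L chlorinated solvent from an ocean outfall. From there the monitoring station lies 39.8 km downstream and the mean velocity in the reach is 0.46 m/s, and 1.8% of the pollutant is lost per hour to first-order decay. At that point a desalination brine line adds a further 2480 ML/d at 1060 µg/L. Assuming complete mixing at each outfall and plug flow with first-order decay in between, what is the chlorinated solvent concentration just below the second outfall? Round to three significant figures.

167 µg/L

Mixed concentration C = ΣQC/ΣQ = (13000·0.4900 + 2230·230.0) / 15230 = 519300/15230 = 34.10 µg/L; combined flow 15230 ML/d.
Travel time t = 39.8·1000 / 0.46 = 86520 s = 24.03 h.
1.8%/h lost → k = −ln(1 − 0.018) = 0.01816 h⁻¹.
First-order decay: C = 34.10·exp(−k·t) = 34.10·0.6463 = 22.03 µg/L.
At the second outfall, C = (15230·22.03 + 2480·1060) / (15230 + 2480) = 167.4 µg/L.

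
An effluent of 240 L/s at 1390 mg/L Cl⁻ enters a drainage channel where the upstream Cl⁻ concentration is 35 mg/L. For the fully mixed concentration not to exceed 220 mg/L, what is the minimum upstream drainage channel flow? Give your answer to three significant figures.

1520 L/s

Set C_mix = 220: (Q·35.00 + 240.0·1390) / (Q + 240.0) = 220
→ Q = 240.0·(1390 − 220)/(220 − 35.00) = 1518 L/s.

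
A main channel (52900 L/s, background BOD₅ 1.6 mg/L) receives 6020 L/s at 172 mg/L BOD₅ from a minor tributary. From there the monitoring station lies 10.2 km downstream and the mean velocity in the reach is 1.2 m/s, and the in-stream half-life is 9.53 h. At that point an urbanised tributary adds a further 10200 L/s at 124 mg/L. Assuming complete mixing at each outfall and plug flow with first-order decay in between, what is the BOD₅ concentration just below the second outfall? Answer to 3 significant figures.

31.9 mg/L

After mixing, C = (52900·1.600 + 6020·172.0) / 58920 = 1120000/58920 = 19.01 mg/L; combined flow 58920 L/s.
Travel time t = 10.2·1000 / 1.2 = 8500 s = 2.361 h.
Half-life 9.53 h → k = ln 2 / 9.53 = 0.07273 h⁻¹ = 1.746 d⁻¹.
Applying C = C₀e^(−kt): 19.01 × 0.8422 = 16.01 mg/L.
Second outfall: C = (58920·16.01 + 10200·124.0)/69120 = 31.95 mg/L.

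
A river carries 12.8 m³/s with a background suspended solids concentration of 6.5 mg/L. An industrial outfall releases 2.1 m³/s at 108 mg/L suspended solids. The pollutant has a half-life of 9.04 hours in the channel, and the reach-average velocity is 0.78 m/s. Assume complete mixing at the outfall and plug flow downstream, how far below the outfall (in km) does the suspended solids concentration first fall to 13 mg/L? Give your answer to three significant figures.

Mass balance: C = (12.80·6.500 + 2.100·108.0) / 14.90 = 310.0/14.90 = 20.81 mg/L.
Half-life 9.04 h → k = ln 2 / 9.04 = 0.07668 h⁻¹ = 1.840 d⁻¹.
Set 20.81·exp(−k·t) = 13 → t = ln(20.81/13)/k = 22080 s = 6.133 h.
Distance = v·t = 0.78·22080 = 17220 m = 17.22 km.

17.2 km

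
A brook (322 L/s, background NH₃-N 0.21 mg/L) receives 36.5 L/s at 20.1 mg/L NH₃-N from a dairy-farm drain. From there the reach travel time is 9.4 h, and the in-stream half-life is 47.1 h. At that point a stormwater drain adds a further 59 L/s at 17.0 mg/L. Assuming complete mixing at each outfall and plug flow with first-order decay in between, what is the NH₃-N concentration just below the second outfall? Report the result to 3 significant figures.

4.07 mg/L

Mass balance: C = (322.0·0.2100 + 36.50·20.10) / 358.5 = 801.3/358.5 = 2.235 mg/L; combined flow 358.5 L/s.
Half-life 47.1 h → k = ln 2 / 47.1 = 0.01472 h⁻¹ = 0.3532 d⁻¹.
Applying C = C₀e^(−kt): 2.235 × 0.8708 = 1.946 mg/L.
Second outfall: C = (358.5·1.946 + 59.00·17.00)/417.5 = 4.074 mg/L.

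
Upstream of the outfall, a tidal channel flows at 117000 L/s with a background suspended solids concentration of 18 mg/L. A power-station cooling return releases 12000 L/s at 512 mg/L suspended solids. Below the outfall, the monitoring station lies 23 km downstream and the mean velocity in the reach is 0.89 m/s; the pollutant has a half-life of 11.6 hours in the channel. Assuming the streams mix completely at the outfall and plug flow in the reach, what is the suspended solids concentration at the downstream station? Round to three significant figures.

Flow-weighted average: C = (117000·18.00 + 12000·512.0) / 129000 = 8250000/129000 = 63.95 mg/L.
Travel time t = 23·1000 / 0.89 = 25840 s = 7.179 h.
Half-life 11.6 h → k = ln 2 / 11.6 = 0.05975 h⁻¹ = 1.434 d⁻¹.
After decay, C = 63.95 × e^(−kt) = 63.95 × 0.6512 = 41.65 mg/L.

41.6 mg/L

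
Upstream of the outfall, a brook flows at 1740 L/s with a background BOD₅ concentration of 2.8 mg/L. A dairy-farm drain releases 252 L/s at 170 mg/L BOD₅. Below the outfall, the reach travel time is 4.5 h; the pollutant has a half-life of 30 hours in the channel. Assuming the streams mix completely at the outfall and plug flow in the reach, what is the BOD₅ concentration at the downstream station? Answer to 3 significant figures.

Conservation of mass: C = (1740·2.800 + 252.0·170.0) / 1992 = 47710/1992 = 23.95 mg/L.
Half-life 30 h → k = ln 2 / 30 = 0.02310 h⁻¹ = 0.5545 d⁻¹.
First-order decay: C = 23.95·exp(−k·t) = 23.95·0.9013 = 21.59 mg/L.

21.6 mg/L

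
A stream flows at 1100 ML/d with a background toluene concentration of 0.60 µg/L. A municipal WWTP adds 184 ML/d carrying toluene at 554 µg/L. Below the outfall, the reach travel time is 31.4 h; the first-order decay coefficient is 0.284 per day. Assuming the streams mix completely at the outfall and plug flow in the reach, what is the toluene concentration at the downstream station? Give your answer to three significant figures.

55.1 µg/L

Mass balance: C = (1100·0.6000 + 184.0·554.0) / 1284 = 102600/1284 = 79.90 µg/L.
After decay, C = 79.90 × e^(−kt) = 79.90 × 0.6897 = 55.11 µg/L.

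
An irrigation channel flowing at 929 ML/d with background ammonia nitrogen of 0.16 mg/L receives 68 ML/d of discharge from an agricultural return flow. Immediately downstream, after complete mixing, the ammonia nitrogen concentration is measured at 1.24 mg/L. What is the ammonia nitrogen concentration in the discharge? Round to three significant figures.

Mass balance: 929.0·0.1600 + 68.00·Cₑ = 997.0·1.240
→ Cₑ = (997.0·1.240 − 929.0·0.1600) / 68.00 = 15.99 mg/L.

16.0 mg/L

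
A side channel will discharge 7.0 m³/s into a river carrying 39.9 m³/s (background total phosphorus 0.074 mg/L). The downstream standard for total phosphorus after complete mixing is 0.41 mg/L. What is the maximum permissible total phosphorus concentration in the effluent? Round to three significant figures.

2.33 mg/L

At the limit, (Qr·Cr + Qe·Cₑ)/(Qr + Qe) = 0.41:
Cₑ = (46.90·0.41 − 39.90·0.07400) / 7.000 = 2.325 mg/L.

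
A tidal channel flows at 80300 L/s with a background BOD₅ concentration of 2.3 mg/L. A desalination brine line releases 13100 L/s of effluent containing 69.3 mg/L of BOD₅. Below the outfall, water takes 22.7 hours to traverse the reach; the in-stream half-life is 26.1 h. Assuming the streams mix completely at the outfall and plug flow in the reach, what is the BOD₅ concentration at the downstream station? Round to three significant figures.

Conservation of mass: C = (80300·2.300 + 13100·69.30) / 93400 = 1093000/93400 = 11.70 mg/L.
Half-life 26.1 h → k = ln 2 / 26.1 = 0.02656 h⁻¹ = 0.6374 d⁻¹.
Decay over the reach: 11.70·exp(−kt) = 11.70·0.5472 = 6.401 mg/L.

6.40 mg/L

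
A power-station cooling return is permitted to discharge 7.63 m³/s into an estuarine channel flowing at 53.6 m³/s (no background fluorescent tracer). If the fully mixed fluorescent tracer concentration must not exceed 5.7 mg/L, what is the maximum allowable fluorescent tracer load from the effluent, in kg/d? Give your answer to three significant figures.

Mass balance at the limit: 53.60·0 + 7.630·Cₑ = 61.23·5.7 → Cₑ = 45.74 mg/L.
Load = 7.630 m³/s × 45.74 g/m³ × 86 400 s/d = 30150 kg/d.

30200 kg/d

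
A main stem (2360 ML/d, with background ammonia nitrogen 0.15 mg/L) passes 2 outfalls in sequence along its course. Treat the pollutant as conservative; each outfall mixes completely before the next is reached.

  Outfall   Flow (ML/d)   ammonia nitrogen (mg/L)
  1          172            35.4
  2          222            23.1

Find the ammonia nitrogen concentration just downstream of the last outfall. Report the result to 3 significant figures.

Outfall 1: combined Q = 2532 ML/d; C = (2360·0.1500 + 172.0·35.40)/2532 = 2.545 mg/L.
Outfall 2: combined Q = 2754 ML/d; C = (2532·2.545 + 222.0·23.10)/2754 = 4.202 mg/L.

4.20 mg/L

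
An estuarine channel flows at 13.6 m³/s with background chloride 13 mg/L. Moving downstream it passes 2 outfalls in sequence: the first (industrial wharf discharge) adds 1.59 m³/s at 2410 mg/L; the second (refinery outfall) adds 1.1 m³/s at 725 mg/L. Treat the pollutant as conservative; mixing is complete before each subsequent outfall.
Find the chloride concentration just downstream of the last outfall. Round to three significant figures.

295 mg/L

Outfall 1: combined Q = 15.19 m³/s; C = (13.60·13.00 + 1.590·2410)/15.19 = 263.9 mg/L.
Outfall 2: combined Q = 16.29 m³/s; C = (15.19·263.9 + 1.100·725.0)/16.29 = 295.0 mg/L.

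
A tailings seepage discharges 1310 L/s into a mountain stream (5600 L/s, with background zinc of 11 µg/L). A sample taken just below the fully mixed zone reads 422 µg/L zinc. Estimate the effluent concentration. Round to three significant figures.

Mass balance: 5600·11.00 + 1310·Cₑ = 6910·422.0
→ Cₑ = (6910·422.0 − 5600·11.00) / 1310 = 2179 µg/L.

2180 µg/L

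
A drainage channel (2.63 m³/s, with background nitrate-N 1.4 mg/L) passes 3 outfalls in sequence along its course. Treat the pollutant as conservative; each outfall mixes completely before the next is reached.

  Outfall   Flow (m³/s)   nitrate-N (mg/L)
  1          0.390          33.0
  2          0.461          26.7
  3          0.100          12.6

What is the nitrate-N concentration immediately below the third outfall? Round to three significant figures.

8.41 mg/L

Below outfall 1: Q → 3.020 m³/s, C = (2.630·1.400 + 0.3900·33.00)/3.020 = 5.481 mg/L.
Below outfall 2: Q → 3.481 m³/s, C = (3.020·5.481 + 0.4610·26.70)/3.481 = 8.291 mg/L.
Below outfall 3: Q → 3.581 m³/s, C = (3.481·8.291 + 0.1000·12.60)/3.581 = 8.411 mg/L.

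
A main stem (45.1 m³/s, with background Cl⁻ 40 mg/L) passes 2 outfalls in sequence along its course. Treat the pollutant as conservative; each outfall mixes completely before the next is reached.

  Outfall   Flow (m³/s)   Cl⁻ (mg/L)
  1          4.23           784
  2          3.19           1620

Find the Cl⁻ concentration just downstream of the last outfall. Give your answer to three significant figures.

Outfall 1: combined Q = 49.33 m³/s; C = (45.10·40.00 + 4.230·784.0)/49.33 = 103.8 mg/L.
Outfall 2: combined Q = 52.52 m³/s; C = (49.33·103.8 + 3.190·1620)/52.52 = 195.9 mg/L.

196 mg/L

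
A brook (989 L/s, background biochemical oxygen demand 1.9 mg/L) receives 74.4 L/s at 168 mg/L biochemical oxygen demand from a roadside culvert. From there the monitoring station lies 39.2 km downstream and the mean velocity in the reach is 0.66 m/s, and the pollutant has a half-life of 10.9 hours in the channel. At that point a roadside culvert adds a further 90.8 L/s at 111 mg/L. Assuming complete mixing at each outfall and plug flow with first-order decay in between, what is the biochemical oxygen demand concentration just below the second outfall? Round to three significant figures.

Mass balance: C = (989.0·1.900 + 74.40·168.0) / 1063 = 14380/1063 = 13.52 mg/L; combined flow 1063 L/s.
Travel time t = 39.2·1000 / 0.66 = 59390 s = 16.50 h.
Half-life 10.9 h → k = ln 2 / 10.9 = 0.06359 h⁻¹ = 1.526 d⁻¹.
Applying C = C₀e^(−kt): 13.52 × 0.3502 = 4.736 mg/L.
Second outfall: C = (1063·4.736 + 90.80·111.0)/1154 = 13.10 mg/L.

13.1 mg/L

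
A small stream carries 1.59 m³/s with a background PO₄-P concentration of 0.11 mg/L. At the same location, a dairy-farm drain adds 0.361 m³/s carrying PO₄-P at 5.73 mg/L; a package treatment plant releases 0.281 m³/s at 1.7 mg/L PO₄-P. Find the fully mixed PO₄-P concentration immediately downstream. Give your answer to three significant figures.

After mixing, C = (1.590·0.1100 + 0.3610·5.730 + 0.2810·1.700) / 2.232 = 2.721/2.232 = 1.219 mg/L.

1.22 mg/L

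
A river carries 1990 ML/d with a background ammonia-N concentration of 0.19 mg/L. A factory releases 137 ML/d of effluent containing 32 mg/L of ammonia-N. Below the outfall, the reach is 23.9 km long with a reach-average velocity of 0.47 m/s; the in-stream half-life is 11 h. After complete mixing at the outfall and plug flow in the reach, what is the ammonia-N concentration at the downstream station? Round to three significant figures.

0.919 mg/L

Mass balance: C = (1990·0.1900 + 137.0·32.00) / 2127 = 4762/2127 = 2.239 mg/L.
Travel time t = 23.9·1000 / 0.47 = 50850 s = 14.13 h.
Half-life 11 h → k = ln 2 / 11 = 0.06301 h⁻¹ = 1.512 d⁻¹.
Decay over the reach: 2.239·exp(−kt) = 2.239·0.4106 = 0.9193 mg/L.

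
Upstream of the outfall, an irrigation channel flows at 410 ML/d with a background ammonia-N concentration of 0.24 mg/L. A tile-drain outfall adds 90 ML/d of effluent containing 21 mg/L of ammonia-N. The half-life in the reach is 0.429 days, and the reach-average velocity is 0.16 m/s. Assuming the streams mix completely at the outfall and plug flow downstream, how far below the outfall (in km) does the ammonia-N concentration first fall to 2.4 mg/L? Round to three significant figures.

4.32 km

Mass balance: C = (410.0·0.2400 + 90.00·21.00) / 500.0 = 1988/500.0 = 3.977 mg/L.
Half-life 0.429 d → k = ln 2 / 0.429 = 1.616 d⁻¹.
Set 3.977·exp(−k·t) = 2.4 → t = ln(3.977/2.4)/k = 27010 s = 7.501 h.
Distance = v·t = 0.16·27010 = 4321 m = 4.321 km.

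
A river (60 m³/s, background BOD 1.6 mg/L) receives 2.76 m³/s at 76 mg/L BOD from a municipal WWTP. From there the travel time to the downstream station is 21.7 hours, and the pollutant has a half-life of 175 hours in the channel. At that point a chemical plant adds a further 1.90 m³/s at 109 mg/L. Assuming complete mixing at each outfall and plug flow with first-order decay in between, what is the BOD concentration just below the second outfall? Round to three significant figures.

7.54 mg/L

Mixed concentration C = ΣQC/ΣQ = (60.00·1.600 + 2.760·76.00) / 62.76 = 305.8/62.76 = 4.872 mg/L; combined flow 62.76 m³/s.
Half-life 175 h → k = ln 2 / 175 = 0.003961 h⁻¹ = 0.09506 d⁻¹.
Applying C = C₀e^(−kt): 4.872 × 0.9176 = 4.471 mg/L.
At the second outfall, C = (62.76·4.471 + 1.900·109.0) / (62.76 + 1.900) = 7.542 mg/L.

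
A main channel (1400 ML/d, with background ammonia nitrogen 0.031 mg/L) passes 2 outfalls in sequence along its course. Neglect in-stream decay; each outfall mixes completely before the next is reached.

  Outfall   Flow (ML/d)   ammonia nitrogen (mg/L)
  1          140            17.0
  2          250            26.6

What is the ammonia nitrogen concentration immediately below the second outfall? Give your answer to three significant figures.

5.07 mg/L

After outfall 1: Q = 1400 + 140.0 = 1540 ML/d; C = (1400·0.03100 + 140.0·17.00)/1540 = 1.574 mg/L.
After outfall 2: Q = 1540 + 250.0 = 1790 ML/d; C = (1540·1.574 + 250.0·26.60)/1790 = 5.069 mg/L.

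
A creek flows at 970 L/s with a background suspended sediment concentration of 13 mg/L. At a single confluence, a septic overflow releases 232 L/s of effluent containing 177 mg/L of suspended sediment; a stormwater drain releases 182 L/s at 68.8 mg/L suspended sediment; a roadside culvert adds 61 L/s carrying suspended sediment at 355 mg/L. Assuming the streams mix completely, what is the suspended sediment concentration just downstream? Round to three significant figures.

60.8 mg/L

Mixed concentration C = ΣQC/ΣQ = (970.0·13.00 + 232.0·177.0 + 182.0·68.80 + 61.00·355.0) / 1445 = 87850/1445 = 60.80 mg/L.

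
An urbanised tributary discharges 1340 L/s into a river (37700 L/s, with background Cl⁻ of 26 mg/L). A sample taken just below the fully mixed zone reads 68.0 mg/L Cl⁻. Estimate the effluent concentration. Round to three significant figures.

Mass balance: 37700·26.00 + 1340·Cₑ = 39040·68.00
→ Cₑ = (39040·68.00 − 37700·26.00) / 1340 = 1250 mg/L.

1250 mg/L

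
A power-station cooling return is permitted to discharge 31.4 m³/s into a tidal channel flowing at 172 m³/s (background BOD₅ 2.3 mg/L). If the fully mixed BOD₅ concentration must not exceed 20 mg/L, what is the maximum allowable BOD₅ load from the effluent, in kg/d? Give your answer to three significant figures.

Mass balance at the limit: 172.0·2.300 + 31.40·Cₑ = 203.4·20 → Cₑ = 117.0 mg/L.
Load = 31.40 m³/s × 117.0 g/m³ × 86 400 s/d = 317300 kg/d.

317000 kg/d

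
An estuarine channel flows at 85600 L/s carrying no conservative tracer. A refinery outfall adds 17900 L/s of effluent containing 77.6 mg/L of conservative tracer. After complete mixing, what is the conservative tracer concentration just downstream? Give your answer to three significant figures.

Mixed concentration C = ΣQC/ΣQ = (85600·0 + 17900·77.60) / 103500 = 1389000/103500 = 13.42 mg/L.

13.4 mg/L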